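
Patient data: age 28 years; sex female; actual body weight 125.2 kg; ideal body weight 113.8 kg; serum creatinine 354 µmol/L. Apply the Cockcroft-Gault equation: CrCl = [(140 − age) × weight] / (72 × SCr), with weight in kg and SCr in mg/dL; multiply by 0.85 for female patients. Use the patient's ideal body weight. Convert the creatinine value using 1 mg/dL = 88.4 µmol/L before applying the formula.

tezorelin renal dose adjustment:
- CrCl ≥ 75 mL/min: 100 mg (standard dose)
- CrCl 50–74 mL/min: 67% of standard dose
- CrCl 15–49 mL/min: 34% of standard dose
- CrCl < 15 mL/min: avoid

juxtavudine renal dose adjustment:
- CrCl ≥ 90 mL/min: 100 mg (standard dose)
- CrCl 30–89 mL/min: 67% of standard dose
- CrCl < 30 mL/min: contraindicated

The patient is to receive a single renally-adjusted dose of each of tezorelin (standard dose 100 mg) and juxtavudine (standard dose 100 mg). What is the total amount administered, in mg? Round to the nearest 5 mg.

SCr = 354 / 88.4 = 4.005 mg/dL
CrCl = (140 − 28) × 113.8 / (72 × 4.005) × 0.85 = 12745.6 / 288.36 × 0.85 ≈ 37.6 mL/min
CrCl ≈ 38 mL/min.
tezorelin: 15–49 mL/min → 34% of 100 mg = 34 mg.
juxtavudine: 30–89 mL/min → 67% of 100 mg = 67 mg.
Total = 34 + 67 = 101 mg.

100 mg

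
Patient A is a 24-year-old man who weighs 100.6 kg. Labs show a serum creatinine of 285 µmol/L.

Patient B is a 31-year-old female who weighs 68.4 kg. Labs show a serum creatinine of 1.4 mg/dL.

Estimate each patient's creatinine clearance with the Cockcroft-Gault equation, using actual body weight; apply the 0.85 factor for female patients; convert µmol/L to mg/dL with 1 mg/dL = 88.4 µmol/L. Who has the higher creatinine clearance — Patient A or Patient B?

Patient A: SCr = 285 / 88.4 = 3.224 mg/dL
Patient A: CrCl = (140 − 24) × 100.6 / (72 × 3.224) = 11669.6 / 232.13 ≈ 50.3 mL/min
Patient B: CrCl = (140 − 31) × 68.4 / (72 × 1.4) × 0.85 = 7455.6 / 100.80 × 0.85 ≈ 62.9 mL/min
50.3 vs 62.9 mL/min → Patient B is higher.

Patient B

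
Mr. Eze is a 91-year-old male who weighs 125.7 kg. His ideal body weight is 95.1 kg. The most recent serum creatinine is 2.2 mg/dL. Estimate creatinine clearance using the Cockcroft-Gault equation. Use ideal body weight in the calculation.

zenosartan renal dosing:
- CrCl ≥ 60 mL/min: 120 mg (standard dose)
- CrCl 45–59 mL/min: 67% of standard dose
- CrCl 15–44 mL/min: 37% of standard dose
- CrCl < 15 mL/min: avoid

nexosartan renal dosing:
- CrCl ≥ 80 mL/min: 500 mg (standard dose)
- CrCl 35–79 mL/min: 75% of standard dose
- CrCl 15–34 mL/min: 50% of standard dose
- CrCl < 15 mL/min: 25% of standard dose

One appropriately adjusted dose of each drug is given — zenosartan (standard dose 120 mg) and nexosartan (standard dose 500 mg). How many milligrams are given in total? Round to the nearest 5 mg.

295 mg

CrCl = (140 − 91) × 95.1 / (72 × 2.2) = 4659.9 / 158.40 ≈ 29.4 mL/min
CrCl ≈ 29 mL/min.
zenosartan: 15–44 mL/min → 37% of 120 mg = 44.4 mg.
nexosartan: 15–34 mL/min → 50% of 500 mg = 250 mg.
Total = 44.4 + 250 = 294.4 mg.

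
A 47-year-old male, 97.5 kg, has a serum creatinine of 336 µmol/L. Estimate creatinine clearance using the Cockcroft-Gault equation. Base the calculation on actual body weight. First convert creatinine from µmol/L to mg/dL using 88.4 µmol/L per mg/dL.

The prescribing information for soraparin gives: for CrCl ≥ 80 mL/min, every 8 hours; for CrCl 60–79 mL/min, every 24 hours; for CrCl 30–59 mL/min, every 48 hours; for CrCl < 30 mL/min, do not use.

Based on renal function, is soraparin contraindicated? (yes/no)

SCr = 336 / 88.4 = 3.801 mg/dL
CrCl = (140 − 47) × 97.5 / (72 × 3.801) = 9067.5 / 273.67 ≈ 33.1 mL/min
CrCl ≈ 33 mL/min, which is ≥ 30 mL/min.

no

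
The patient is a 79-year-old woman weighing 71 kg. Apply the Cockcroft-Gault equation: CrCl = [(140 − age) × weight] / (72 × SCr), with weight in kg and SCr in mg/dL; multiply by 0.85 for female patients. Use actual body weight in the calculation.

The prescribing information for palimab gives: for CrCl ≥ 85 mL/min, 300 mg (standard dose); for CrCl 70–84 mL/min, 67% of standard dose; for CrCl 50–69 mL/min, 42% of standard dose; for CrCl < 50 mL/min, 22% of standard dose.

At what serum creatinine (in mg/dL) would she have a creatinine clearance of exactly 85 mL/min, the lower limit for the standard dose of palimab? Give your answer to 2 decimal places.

Standard dose requires CrCl ≥ 85 mL/min.
Set (140 − 79) × 71 × 0.85 / (72 × SCr) = 85
SCr = (140 − 79) × 71 × 0.85 / (72 × 85) = 0.602 mg/dL

0.60 mg/dL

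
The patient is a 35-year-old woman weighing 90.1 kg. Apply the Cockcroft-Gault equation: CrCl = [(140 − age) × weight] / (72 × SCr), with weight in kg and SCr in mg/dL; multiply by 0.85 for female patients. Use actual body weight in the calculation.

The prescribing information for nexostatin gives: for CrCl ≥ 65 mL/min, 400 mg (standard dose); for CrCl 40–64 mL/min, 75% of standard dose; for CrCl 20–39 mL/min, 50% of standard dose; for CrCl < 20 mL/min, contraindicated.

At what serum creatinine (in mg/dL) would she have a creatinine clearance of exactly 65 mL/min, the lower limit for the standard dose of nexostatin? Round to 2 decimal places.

1.72 mg/dL

Standard dose requires CrCl ≥ 65 mL/min.
Set (140 − 35) × 90.1 × 0.85 / (72 × SCr) = 65
SCr = (140 − 35) × 90.1 × 0.85 / (72 × 65) = 1.718 mg/dL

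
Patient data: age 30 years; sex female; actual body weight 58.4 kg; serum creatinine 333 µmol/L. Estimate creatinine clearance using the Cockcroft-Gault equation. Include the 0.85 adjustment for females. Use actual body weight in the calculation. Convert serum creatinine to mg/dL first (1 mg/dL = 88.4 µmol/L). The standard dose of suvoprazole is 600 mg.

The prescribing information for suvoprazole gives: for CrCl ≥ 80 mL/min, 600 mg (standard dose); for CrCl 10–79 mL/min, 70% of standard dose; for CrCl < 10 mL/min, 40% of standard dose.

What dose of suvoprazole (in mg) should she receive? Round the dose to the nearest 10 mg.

420 mg

SCr = 333 / 88.4 = 3.767 mg/dL
CrCl = (140 − 30) × 58.4 / (72 × 3.767) × 0.85 = 6424.0 / 271.22 × 0.85 ≈ 20.1 mL/min
CrCl ≈ 20 mL/min → bracket 10–79 mL/min.
70% of 600 mg = 420 mg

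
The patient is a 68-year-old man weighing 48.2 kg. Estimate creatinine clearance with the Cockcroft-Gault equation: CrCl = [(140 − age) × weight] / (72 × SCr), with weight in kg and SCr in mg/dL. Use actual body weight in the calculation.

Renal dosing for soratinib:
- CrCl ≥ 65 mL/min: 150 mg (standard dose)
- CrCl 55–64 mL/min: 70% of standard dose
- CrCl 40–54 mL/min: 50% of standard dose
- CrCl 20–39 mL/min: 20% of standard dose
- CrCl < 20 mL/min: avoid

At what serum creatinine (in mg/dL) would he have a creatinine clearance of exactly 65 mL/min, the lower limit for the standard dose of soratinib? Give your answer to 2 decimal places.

0.74 mg/dL

Standard dose requires CrCl ≥ 65 mL/min.
Set (140 − 68) × 48.2 / (72 × SCr) = 65
SCr = (140 − 68) × 48.2 / (72 × 65) = 0.742 mg/dL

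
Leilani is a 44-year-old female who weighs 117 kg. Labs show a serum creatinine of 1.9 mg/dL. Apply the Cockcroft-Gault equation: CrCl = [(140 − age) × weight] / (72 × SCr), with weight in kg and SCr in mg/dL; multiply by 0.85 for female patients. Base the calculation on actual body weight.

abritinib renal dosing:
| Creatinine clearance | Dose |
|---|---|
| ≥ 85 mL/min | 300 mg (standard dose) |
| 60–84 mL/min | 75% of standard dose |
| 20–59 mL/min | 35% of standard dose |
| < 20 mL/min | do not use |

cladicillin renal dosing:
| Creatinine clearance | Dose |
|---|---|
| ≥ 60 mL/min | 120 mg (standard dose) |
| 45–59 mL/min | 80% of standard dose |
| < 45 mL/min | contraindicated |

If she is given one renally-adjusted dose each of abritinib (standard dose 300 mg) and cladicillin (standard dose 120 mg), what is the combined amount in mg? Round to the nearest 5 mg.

CrCl = (140 − 44) × 117 / (72 × 1.9) × 0.85 = 11232.0 / 136.80 × 0.85 ≈ 69.8 mL/min
CrCl ≈ 70 mL/min.
abritinib: 60–84 mL/min → 75% of 300 mg = 225 mg.
cladicillin: ≥ 60 mL/min → 100% of 120 mg = 120 mg.
Total = 225 + 120 = 345 mg.

345 mg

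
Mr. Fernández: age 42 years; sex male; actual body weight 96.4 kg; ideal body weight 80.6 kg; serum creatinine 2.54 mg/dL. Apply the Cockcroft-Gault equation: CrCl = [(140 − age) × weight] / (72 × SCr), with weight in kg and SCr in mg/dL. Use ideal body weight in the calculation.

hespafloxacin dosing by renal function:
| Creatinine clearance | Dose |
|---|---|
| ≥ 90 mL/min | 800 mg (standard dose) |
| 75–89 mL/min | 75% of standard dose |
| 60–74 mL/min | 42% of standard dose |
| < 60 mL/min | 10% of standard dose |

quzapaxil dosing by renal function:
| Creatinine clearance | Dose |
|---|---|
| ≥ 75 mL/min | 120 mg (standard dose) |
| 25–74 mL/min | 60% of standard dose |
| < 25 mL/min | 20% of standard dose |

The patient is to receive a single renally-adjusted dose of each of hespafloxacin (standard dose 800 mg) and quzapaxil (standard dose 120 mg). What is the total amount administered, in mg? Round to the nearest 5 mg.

CrCl = (140 − 42) × 80.6 / (72 × 2.54) = 7898.8 / 182.88 ≈ 43.2 mL/min
CrCl ≈ 43 mL/min.
hespafloxacin: < 60 mL/min → 10% of 800 mg = 80 mg.
quzapaxil: 25–74 mL/min → 60% of 120 mg = 72 mg.
Total = 80 + 72 = 152 mg.

150 mg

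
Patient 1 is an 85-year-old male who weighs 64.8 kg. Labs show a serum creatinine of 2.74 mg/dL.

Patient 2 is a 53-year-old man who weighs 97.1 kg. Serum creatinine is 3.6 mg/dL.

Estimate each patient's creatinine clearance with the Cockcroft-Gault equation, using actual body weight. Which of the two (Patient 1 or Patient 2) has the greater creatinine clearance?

Patient 2

Patient 1: CrCl = (140 − 85) × 64.8 / (72 × 2.74) = 3564.0 / 197.28 ≈ 18.1 mL/min
Patient 2: CrCl = (140 − 53) × 97.1 / (72 × 3.6) = 8447.7 / 259.20 ≈ 32.6 mL/min
18.1 vs 32.6 mL/min → Patient 2 is higher.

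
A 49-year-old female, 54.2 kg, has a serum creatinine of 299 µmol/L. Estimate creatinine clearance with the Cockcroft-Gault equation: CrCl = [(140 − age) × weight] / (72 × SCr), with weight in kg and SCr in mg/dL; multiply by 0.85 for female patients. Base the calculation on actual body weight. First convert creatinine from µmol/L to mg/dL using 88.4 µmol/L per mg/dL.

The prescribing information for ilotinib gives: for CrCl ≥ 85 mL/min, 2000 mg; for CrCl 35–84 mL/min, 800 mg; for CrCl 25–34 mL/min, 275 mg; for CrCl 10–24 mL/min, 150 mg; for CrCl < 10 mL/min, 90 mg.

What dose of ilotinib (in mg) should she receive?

150 mg

SCr = 299 / 88.4 = 3.382 mg/dL
CrCl = (140 − 49) × 54.2 / (72 × 3.382) × 0.85 = 4932.2 / 243.50 × 0.85 ≈ 17.2 mL/min
CrCl ≈ 17 mL/min → bracket 10–24 mL/min.
Dose for this bracket: 150 mg.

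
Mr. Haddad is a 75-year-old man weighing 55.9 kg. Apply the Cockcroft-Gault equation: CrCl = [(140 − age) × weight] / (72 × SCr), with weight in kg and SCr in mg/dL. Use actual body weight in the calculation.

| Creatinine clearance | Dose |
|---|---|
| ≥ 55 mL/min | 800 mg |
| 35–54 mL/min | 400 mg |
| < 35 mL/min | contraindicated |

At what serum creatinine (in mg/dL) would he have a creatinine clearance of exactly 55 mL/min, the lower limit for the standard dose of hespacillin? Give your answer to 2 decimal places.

0.92 mg/dL

Standard dose requires CrCl ≥ 55 mL/min.
Set (140 − 75) × 55.9 / (72 × SCr) = 55
SCr = (140 − 75) × 55.9 / (72 × 55) = 0.918 mg/dL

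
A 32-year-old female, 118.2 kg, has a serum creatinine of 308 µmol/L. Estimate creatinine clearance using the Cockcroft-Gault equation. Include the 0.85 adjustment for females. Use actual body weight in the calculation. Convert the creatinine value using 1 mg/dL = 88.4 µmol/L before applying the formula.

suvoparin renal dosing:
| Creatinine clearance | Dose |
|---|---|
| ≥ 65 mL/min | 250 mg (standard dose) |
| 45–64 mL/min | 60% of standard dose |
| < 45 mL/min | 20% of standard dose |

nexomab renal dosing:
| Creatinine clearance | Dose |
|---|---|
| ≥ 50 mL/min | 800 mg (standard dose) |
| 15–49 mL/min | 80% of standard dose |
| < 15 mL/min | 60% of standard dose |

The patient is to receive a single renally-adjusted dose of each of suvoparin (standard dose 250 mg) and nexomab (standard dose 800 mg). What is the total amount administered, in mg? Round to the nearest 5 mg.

690 mg

SCr = 308 / 88.4 = 3.484 mg/dL
CrCl = (140 − 32) × 118.2 / (72 × 3.484) × 0.85 = 12765.6 / 250.85 × 0.85 ≈ 43.3 mL/min
CrCl ≈ 43 mL/min.
suvoparin: < 45 mL/min → 20% of 250 mg = 50 mg.
nexomab: 15–49 mL/min → 80% of 800 mg = 640 mg.
Total = 50 + 640 = 690 mg.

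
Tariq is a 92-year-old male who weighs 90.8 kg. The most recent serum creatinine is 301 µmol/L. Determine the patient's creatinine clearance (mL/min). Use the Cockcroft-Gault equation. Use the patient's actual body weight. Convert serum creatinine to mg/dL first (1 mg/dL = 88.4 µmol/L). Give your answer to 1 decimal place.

SCr = 301 / 88.4 = 3.405 mg/dL
CrCl = (140 − 92) × 90.8 / (72 × 3.405) = 4358.4 / 245.16 ≈ 17.8 mL/min

17.8 mL/min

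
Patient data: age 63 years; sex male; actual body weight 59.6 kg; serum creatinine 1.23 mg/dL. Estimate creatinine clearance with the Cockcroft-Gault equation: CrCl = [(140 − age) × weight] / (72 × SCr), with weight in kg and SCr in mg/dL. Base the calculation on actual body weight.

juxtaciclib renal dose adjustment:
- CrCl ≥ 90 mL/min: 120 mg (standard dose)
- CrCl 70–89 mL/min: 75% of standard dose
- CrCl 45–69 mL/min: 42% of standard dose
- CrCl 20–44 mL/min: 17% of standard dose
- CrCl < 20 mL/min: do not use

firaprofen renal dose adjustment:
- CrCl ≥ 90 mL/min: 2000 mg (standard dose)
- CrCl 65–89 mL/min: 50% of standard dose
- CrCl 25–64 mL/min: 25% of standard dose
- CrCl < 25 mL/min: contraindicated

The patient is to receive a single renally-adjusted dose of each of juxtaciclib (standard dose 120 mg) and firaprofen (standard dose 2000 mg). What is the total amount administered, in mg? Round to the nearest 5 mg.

550 mg

CrCl = (140 − 63) × 59.6 / (72 × 1.23) = 4589.2 / 88.56 ≈ 51.8 mL/min
CrCl ≈ 52 mL/min.
juxtaciclib: 45–69 mL/min → 42% of 120 mg = 50.4 mg.
firaprofen: 25–64 mL/min → 25% of 2000 mg = 500 mg.
Total = 50.4 + 500 = 550.4 mg.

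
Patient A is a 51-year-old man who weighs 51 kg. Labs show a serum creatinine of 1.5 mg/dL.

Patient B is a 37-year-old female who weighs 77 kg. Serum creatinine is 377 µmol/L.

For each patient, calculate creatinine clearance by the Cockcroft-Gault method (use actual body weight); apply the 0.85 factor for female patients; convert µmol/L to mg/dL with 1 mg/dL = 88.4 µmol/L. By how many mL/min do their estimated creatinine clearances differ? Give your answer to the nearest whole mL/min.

20 mL/min

Patient A: CrCl = (140 − 51) × 51 / (72 × 1.5) = 4539.0 / 108.00 ≈ 42.0 mL/min
Patient B: SCr = 377 / 88.4 = 4.265 mg/dL
Patient B: CrCl = (140 − 37) × 77 / (72 × 4.265) × 0.85 = 7931.0 / 307.08 × 0.85 ≈ 22.0 mL/min
|42.0 − 22.0| = 20.0 mL/min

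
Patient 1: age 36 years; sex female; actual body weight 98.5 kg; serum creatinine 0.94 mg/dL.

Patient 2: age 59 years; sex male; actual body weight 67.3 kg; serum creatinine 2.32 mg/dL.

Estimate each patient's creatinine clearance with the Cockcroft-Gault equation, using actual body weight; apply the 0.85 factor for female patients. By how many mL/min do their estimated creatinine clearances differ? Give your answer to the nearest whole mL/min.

96 mL/min

Patient 1: CrCl = (140 − 36) × 98.5 / (72 × 0.94) × 0.85 = 10244.0 / 67.68 × 0.85 ≈ 128.7 mL/min
Patient 2: CrCl = (140 − 59) × 67.3 / (72 × 2.32) = 5451.3 / 167.04 ≈ 32.6 mL/min
|128.7 − 32.6| = 96.1 mL/min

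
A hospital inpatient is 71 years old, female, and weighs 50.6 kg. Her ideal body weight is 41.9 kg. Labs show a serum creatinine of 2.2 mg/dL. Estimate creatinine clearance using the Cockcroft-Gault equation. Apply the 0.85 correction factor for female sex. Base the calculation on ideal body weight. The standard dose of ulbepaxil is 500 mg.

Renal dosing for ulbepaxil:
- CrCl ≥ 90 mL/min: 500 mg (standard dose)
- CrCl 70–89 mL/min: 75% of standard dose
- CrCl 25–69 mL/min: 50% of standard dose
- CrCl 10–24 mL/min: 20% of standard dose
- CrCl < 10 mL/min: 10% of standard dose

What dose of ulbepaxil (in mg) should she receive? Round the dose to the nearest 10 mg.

CrCl = (140 − 71) × 41.9 / (72 × 2.2) × 0.85 = 2891.1 / 158.40 × 0.85 ≈ 15.5 mL/min
CrCl ≈ 16 mL/min → bracket 10–24 mL/min.
20% of 500 mg = 100 mg

100 mg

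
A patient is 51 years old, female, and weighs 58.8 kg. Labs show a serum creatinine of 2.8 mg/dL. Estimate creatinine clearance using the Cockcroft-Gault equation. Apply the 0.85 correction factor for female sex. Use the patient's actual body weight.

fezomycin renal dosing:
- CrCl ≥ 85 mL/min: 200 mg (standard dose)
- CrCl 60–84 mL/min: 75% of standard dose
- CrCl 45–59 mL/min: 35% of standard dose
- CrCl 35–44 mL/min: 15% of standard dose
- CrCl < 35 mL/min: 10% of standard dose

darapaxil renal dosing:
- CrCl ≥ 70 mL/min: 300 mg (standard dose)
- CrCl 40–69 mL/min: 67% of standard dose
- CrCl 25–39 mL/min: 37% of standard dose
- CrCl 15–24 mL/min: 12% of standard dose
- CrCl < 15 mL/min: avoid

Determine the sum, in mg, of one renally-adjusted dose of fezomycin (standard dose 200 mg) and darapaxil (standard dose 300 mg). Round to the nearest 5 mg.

CrCl = (140 − 51) × 58.8 / (72 × 2.8) × 0.85 = 5233.2 / 201.60 × 0.85 ≈ 22.1 mL/min
CrCl ≈ 22 mL/min.
fezomycin: < 35 mL/min → 10% of 200 mg = 20 mg.
darapaxil: 15–24 mL/min → 12% of 300 mg = 36 mg.
Total = 20 + 36 = 56 mg.

55 mg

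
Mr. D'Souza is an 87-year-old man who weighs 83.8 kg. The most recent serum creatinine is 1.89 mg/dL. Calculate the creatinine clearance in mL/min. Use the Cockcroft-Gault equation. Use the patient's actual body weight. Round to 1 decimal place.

CrCl = (140 − 87) × 83.8 / (72 × 1.89) = 4441.4 / 136.08 ≈ 32.6 mL/min

32.6 mL/min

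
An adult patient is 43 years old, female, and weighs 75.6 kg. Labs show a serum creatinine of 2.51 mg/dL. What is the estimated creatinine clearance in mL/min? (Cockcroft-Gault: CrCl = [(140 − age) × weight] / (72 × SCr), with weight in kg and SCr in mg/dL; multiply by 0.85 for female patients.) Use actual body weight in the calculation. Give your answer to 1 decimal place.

34.5 mL/min

CrCl = (140 − 43) × 75.6 / (72 × 2.51) × 0.85 = 7333.2 / 180.72 × 0.85 ≈ 34.5 mL/min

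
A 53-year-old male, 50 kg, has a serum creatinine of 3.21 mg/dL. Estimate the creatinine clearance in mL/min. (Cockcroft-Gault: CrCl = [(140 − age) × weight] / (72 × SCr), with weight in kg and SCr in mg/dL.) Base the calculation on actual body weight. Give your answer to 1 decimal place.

CrCl = (140 − 53) × 50 / (72 × 3.21) = 4350.0 / 231.12 ≈ 18.8 mL/min

18.8 mL/min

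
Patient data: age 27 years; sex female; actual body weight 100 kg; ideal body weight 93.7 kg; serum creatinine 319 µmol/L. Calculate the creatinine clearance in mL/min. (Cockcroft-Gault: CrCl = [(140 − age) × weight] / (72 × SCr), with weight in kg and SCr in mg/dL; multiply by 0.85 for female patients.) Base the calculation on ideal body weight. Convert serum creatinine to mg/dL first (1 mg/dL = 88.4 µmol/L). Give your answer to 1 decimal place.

34.6 mL/min

SCr = 319 / 88.4 = 3.609 mg/dL
CrCl = (140 − 27) × 93.7 / (72 × 3.609) × 0.85 = 10588.1 / 259.85 × 0.85 ≈ 34.6 mL/min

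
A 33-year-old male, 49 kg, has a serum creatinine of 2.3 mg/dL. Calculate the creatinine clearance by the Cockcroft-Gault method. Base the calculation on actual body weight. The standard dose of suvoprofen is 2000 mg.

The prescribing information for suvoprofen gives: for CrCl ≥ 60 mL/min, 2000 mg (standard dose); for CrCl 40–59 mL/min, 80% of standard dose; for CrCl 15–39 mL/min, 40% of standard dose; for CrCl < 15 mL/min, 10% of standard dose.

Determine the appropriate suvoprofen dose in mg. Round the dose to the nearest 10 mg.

CrCl = (140 − 33) × 49 / (72 × 2.3) = 5243.0 / 165.60 ≈ 31.7 mL/min
CrCl ≈ 32 mL/min → bracket 15–39 mL/min.
40% of 2000 mg = 800 mg

800 mg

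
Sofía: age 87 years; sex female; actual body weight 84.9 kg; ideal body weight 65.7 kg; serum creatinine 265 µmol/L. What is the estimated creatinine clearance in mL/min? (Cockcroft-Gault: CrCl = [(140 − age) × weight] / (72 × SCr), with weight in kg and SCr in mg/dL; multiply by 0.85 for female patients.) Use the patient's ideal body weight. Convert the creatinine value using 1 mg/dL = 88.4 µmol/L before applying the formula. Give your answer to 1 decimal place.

SCr = 265 / 88.4 = 2.998 mg/dL
CrCl = (140 − 87) × 65.7 / (72 × 2.998) × 0.85 = 3482.1 / 215.86 × 0.85 ≈ 13.7 mL/min

13.7 mL/min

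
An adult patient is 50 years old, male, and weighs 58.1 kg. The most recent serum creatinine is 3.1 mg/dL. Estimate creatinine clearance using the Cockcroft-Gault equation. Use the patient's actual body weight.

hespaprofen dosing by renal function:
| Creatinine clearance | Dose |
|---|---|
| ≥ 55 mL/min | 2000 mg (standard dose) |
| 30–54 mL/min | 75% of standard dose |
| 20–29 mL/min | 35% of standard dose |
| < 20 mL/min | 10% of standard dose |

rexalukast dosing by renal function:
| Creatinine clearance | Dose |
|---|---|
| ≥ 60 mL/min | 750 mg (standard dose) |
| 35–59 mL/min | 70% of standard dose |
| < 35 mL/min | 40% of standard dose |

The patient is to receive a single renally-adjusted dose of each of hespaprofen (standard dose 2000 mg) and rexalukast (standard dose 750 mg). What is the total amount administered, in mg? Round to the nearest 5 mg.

1000 mg

CrCl = (140 − 50) × 58.1 / (72 × 3.1) = 5229.0 / 223.20 ≈ 23.4 mL/min
CrCl ≈ 23 mL/min.
hespaprofen: 20–29 mL/min → 35% of 2000 mg = 700 mg.
rexalukast: < 35 mL/min → 40% of 750 mg = 300 mg.
Total = 700 + 300 = 1000 mg.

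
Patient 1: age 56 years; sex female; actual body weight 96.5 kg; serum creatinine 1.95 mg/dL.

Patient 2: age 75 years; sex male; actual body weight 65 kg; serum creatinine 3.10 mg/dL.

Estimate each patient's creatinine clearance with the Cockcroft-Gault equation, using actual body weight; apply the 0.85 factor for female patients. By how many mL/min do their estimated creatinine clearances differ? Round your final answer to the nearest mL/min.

Patient 1: CrCl = (140 − 56) × 96.5 / (72 × 1.95) × 0.85 = 8106.0 / 140.40 × 0.85 ≈ 49.1 mL/min
Patient 2: CrCl = (140 − 75) × 65 / (72 × 3.1) = 4225.0 / 223.20 ≈ 18.9 mL/min
|49.1 − 18.9| = 30.2 mL/min

30 mL/min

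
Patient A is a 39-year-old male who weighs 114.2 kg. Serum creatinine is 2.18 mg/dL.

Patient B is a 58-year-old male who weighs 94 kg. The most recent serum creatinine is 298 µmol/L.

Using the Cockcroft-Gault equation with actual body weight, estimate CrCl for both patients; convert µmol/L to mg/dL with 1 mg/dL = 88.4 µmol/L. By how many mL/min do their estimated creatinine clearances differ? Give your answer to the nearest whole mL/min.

Patient A: CrCl = (140 − 39) × 114.2 / (72 × 2.18) = 11534.2 / 156.96 ≈ 73.5 mL/min
Patient B: SCr = 298 / 88.4 = 3.371 mg/dL
Patient B: CrCl = (140 − 58) × 94 / (72 × 3.371) = 7708.0 / 242.71 ≈ 31.8 mL/min
|73.5 − 31.8| = 41.7 mL/min

42 mL/min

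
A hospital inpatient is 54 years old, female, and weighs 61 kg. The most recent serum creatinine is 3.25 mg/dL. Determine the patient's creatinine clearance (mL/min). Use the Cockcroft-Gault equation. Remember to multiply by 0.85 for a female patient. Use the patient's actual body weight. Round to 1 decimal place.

CrCl = (140 − 54) × 61 / (72 × 3.25) × 0.85 = 5246.0 / 234.00 × 0.85 ≈ 19.1 mL/min

19.1 mL/min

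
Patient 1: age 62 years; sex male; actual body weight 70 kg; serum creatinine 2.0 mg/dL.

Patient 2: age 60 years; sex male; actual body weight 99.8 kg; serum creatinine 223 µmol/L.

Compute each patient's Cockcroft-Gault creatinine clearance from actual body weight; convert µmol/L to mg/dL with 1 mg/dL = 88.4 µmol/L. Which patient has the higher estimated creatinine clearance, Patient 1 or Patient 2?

Patient 2

Patient 1: CrCl = (140 − 62) × 70 / (72 × 2) = 5460.0 / 144.00 ≈ 37.9 mL/min
Patient 2: SCr = 223 / 88.4 = 2.523 mg/dL
Patient 2: CrCl = (140 − 60) × 99.8 / (72 × 2.523) = 7984.0 / 181.66 ≈ 44.0 mL/min
37.9 vs 44.0 mL/min → Patient 2 is higher.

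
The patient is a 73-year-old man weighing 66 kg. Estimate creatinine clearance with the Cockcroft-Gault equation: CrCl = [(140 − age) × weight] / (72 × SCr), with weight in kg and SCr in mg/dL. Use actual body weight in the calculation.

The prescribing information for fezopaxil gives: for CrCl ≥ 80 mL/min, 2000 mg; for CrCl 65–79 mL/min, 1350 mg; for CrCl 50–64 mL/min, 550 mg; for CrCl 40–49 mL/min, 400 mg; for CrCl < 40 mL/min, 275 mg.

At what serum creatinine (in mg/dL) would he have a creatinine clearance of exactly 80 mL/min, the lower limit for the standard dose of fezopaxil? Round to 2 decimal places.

Standard dose requires CrCl ≥ 80 mL/min.
Set (140 − 73) × 66 / (72 × SCr) = 80
SCr = (140 − 73) × 66 / (72 × 80) = 0.768 mg/dL

0.77 mg/dL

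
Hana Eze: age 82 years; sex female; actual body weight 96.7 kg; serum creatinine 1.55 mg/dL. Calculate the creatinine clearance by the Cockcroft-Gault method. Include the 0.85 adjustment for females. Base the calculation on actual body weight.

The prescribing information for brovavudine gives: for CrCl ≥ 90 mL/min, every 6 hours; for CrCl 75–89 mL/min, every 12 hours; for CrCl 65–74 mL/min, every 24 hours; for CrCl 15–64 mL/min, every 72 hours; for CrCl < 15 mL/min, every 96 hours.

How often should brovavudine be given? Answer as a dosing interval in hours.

CrCl = (140 − 82) × 96.7 / (72 × 1.55) × 0.85 = 5608.6 / 111.60 × 0.85 ≈ 42.7 mL/min
CrCl ≈ 43 mL/min → bracket 15–64 mL/min → every 72 hours.

every 72 hours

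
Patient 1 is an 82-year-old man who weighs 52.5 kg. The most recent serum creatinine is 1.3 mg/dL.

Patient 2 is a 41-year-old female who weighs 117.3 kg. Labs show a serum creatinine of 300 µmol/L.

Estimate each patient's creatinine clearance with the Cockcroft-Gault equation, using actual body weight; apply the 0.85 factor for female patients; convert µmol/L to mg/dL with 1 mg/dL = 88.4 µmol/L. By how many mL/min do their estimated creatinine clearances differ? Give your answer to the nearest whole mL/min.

8 mL/min

Patient 1: CrCl = (140 − 82) × 52.5 / (72 × 1.3) = 3045.0 / 93.60 ≈ 32.5 mL/min
Patient 2: SCr = 300 / 88.4 = 3.394 mg/dL
Patient 2: CrCl = (140 − 41) × 117.3 / (72 × 3.394) × 0.85 = 11612.7 / 244.37 × 0.85 ≈ 40.4 mL/min
|32.5 − 40.4| = 7.9 mL/min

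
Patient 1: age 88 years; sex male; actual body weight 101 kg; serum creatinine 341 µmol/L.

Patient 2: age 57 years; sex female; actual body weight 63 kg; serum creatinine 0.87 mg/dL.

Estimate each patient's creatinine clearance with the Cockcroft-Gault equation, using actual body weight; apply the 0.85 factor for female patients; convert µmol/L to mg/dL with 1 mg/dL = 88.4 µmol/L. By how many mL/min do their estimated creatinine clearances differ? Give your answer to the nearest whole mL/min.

Patient 1: SCr = 341 / 88.4 = 3.857 mg/dL
Patient 1: CrCl = (140 − 88) × 101 / (72 × 3.857) = 5252.0 / 277.70 ≈ 18.9 mL/min
Patient 2: CrCl = (140 − 57) × 63 / (72 × 0.87) × 0.85 = 5229.0 / 62.64 × 0.85 ≈ 71.0 mL/min
|18.9 − 71.0| = 52.1 mL/min

52 mL/min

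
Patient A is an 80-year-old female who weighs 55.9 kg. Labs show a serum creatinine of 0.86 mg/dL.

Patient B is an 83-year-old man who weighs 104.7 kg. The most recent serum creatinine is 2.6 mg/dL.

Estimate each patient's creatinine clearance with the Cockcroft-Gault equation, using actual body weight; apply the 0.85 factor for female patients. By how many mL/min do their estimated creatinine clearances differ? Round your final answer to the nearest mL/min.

Patient A: CrCl = (140 − 80) × 55.9 / (72 × 0.86) × 0.85 = 3354.0 / 61.92 × 0.85 ≈ 46.0 mL/min
Patient B: CrCl = (140 − 83) × 104.7 / (72 × 2.6) = 5967.9 / 187.20 ≈ 31.9 mL/min
|46.0 − 31.9| = 14.1 mL/min

14 mL/min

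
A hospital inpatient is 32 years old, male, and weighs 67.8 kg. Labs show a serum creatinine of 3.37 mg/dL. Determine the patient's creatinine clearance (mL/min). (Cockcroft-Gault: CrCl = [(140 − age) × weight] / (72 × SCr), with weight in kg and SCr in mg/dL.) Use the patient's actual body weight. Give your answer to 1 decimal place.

30.2 mL/min

CrCl = (140 − 32) × 67.8 / (72 × 3.37) = 7322.4 / 242.64 ≈ 30.2 mL/min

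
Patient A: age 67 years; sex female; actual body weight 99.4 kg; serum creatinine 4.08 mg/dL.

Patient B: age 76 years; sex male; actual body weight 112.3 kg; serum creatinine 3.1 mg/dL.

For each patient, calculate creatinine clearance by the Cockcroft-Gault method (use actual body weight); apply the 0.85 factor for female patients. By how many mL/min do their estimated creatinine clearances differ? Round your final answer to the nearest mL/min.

Patient A: CrCl = (140 − 67) × 99.4 / (72 × 4.08) × 0.85 = 7256.2 / 293.76 × 0.85 ≈ 21.0 mL/min
Patient B: CrCl = (140 − 76) × 112.3 / (72 × 3.1) = 7187.2 / 223.20 ≈ 32.2 mL/min
|21.0 − 32.2| = 11.2 mL/min

11 mL/min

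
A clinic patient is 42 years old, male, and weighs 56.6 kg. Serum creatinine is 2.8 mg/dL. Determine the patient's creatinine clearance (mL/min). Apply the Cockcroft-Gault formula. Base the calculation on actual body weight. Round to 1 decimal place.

CrCl = (140 − 42) × 56.6 / (72 × 2.8) = 5546.8 / 201.60 ≈ 27.5 mL/min

27.5 mL/min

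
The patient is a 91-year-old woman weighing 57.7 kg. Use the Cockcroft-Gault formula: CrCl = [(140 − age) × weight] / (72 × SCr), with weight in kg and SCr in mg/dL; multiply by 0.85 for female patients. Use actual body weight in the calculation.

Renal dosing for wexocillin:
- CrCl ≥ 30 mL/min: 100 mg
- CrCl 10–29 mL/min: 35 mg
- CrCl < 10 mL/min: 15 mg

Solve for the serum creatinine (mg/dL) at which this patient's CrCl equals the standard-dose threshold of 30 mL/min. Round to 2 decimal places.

Standard dose requires CrCl ≥ 30 mL/min.
Set (140 − 91) × 57.7 × 0.85 / (72 × SCr) = 30
SCr = (140 − 91) × 57.7 × 0.85 / (72 × 30) = 1.113 mg/dL

1.11 mg/dL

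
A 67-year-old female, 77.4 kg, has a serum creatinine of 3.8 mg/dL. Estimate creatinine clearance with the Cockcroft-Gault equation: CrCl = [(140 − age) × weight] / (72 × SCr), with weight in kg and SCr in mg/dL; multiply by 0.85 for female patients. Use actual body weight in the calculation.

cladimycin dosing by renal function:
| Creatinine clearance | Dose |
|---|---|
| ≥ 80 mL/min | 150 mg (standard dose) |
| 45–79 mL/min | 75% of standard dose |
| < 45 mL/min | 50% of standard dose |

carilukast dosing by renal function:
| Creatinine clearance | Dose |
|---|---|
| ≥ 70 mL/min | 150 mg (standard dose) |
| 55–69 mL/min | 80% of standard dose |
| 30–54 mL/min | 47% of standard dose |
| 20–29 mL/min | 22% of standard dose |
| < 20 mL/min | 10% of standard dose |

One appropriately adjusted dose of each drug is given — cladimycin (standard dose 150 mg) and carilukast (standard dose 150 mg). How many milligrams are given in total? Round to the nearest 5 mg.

90 mg

CrCl = (140 − 67) × 77.4 / (72 × 3.8) × 0.85 = 5650.2 / 273.60 × 0.85 ≈ 17.6 mL/min
CrCl ≈ 18 mL/min.
cladimycin: < 45 mL/min → 50% of 150 mg = 75 mg.
carilukast: < 20 mL/min → 10% of 150 mg = 15 mg.
Total = 75 + 15 = 90 mg.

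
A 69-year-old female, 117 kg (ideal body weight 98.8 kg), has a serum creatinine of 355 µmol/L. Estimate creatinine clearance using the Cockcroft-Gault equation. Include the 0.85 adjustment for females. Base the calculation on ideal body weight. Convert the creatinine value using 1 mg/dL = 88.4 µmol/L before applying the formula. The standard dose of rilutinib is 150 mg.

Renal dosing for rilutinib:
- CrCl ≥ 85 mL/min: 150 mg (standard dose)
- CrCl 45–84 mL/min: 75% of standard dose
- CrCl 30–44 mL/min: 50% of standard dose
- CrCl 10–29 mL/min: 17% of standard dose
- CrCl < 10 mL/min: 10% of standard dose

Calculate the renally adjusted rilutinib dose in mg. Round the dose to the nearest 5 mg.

25 mg

SCr = 355 / 88.4 = 4.016 mg/dL
CrCl = (140 − 69) × 98.8 / (72 × 4.016) × 0.85 = 7014.8 / 289.15 × 0.85 ≈ 20.6 mL/min
CrCl ≈ 21 mL/min → bracket 10–29 mL/min.
17% of 150 mg = 25.5 mg → 25 mg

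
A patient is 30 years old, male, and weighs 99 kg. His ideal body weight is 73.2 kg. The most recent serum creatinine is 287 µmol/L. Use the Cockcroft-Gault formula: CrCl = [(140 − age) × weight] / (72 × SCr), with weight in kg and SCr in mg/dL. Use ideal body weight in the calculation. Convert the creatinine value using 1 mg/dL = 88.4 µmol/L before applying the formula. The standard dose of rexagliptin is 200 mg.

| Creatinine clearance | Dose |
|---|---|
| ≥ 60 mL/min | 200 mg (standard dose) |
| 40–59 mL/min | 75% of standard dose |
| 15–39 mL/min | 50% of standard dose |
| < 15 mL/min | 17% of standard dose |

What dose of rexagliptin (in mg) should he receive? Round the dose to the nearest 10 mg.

SCr = 287 / 88.4 = 3.247 mg/dL
CrCl = (140 − 30) × 73.2 / (72 × 3.247) = 8052.0 / 233.78 ≈ 34.4 mL/min
CrCl ≈ 34 mL/min → bracket 15–39 mL/min.
50% of 200 mg = 100 mg

100 mg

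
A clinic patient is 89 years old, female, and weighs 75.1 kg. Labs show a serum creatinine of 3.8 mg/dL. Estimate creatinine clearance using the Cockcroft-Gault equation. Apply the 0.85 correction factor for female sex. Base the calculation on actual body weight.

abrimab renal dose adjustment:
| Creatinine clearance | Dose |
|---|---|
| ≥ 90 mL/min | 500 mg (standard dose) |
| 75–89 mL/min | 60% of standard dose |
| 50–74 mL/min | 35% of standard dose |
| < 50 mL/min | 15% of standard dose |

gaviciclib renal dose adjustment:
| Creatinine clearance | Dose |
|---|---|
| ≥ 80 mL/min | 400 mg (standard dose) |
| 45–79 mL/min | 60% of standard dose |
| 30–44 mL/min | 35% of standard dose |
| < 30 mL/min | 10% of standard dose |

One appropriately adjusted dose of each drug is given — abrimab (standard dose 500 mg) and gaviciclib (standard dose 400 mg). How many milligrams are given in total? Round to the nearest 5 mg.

115 mg

CrCl = (140 − 89) × 75.1 / (72 × 3.8) × 0.85 = 3830.1 / 273.60 × 0.85 ≈ 11.9 mL/min
CrCl ≈ 12 mL/min.
abrimab: < 50 mL/min → 15% of 500 mg = 75 mg.
gaviciclib: < 30 mL/min → 10% of 400 mg = 40 mg.
Total = 75 + 40 = 115 mg.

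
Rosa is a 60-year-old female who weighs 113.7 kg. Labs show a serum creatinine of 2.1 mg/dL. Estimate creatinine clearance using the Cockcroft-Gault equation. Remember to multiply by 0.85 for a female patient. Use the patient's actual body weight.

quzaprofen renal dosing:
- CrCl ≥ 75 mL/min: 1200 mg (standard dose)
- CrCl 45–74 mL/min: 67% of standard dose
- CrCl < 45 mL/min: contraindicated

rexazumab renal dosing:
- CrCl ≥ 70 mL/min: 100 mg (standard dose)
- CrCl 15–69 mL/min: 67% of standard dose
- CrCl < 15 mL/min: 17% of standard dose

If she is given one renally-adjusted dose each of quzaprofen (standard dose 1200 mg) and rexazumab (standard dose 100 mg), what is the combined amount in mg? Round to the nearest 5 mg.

870 mg

CrCl = (140 − 60) × 113.7 / (72 × 2.1) × 0.85 = 9096.0 / 151.20 × 0.85 ≈ 51.1 mL/min
CrCl ≈ 51 mL/min.
quzaprofen: 45–74 mL/min → 67% of 1200 mg = 804 mg.
rexazumab: 15–69 mL/min → 67% of 100 mg = 67 mg.
Total = 804 + 67 = 871 mg.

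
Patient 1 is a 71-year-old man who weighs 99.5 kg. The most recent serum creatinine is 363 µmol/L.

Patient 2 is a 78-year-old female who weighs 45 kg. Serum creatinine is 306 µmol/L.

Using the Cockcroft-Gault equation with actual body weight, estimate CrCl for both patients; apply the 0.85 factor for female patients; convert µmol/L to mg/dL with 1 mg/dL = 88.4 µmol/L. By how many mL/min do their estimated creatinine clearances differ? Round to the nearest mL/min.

14 mL/min

Patient 1: SCr = 363 / 88.4 = 4.106 mg/dL
Patient 1: CrCl = (140 − 71) × 99.5 / (72 × 4.106) = 6865.5 / 295.63 ≈ 23.2 mL/min
Patient 2: SCr = 306 / 88.4 = 3.462 mg/dL
Patient 2: CrCl = (140 − 78) × 45 / (72 × 3.462) × 0.85 = 2790.0 / 249.26 × 0.85 ≈ 9.5 mL/min
|23.2 − 9.5| = 13.7 mL/min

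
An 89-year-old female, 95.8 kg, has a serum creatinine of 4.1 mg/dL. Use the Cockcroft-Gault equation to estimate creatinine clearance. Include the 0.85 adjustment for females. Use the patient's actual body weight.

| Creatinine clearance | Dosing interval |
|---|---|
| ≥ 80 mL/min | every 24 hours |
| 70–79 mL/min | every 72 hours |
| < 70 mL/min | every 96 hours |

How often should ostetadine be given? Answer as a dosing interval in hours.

CrCl = (140 − 89) × 95.8 / (72 × 4.1) × 0.85 = 4885.8 / 295.20 × 0.85 ≈ 14.1 mL/min
CrCl ≈ 14 mL/min → bracket < 70 mL/min → every 96 hours.

every 96 hours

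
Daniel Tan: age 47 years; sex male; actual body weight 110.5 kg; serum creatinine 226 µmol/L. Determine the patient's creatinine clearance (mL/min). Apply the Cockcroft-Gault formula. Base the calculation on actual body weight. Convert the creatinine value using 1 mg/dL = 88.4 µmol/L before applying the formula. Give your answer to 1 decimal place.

55.8 mL/min

SCr = 226 / 88.4 = 2.557 mg/dL
CrCl = (140 − 47) × 110.5 / (72 × 2.557) = 10276.5 / 184.10 ≈ 55.8 mL/min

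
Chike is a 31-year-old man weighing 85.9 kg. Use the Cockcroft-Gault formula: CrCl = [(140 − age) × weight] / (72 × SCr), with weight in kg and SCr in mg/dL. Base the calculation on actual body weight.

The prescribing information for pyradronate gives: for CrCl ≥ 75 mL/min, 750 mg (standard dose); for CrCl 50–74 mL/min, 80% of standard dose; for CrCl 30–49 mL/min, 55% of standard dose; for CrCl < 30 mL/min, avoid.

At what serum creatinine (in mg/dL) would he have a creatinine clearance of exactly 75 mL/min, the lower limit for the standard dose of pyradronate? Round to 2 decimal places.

1.73 mg/dL

Standard dose requires CrCl ≥ 75 mL/min.
Set (140 − 31) × 85.9 / (72 × SCr) = 75
SCr = (140 − 31) × 85.9 / (72 × 75) = 1.734 mg/dL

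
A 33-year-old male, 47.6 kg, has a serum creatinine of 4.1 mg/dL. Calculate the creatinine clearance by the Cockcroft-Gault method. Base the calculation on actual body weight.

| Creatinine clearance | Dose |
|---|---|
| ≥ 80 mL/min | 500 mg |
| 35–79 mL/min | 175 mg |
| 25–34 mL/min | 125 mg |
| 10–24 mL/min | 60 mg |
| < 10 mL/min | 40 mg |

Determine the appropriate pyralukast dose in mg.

60 mg

CrCl = (140 − 33) × 47.6 / (72 × 4.1) = 5093.2 / 295.20 ≈ 17.3 mL/min
CrCl ≈ 17 mL/min → bracket 10–24 mL/min.
Dose for this bracket: 60 mg.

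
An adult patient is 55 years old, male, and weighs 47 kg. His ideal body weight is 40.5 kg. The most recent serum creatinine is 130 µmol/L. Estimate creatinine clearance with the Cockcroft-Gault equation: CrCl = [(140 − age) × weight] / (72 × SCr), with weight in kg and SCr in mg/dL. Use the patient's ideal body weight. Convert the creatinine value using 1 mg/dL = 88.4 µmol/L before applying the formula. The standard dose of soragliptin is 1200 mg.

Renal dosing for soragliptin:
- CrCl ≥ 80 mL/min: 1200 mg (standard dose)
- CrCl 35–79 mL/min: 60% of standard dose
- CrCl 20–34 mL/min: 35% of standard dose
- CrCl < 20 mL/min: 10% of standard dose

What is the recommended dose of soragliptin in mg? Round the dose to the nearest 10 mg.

SCr = 130 / 88.4 = 1.471 mg/dL
CrCl = (140 − 55) × 40.5 / (72 × 1.471) = 3442.5 / 105.91 ≈ 32.5 mL/min
CrCl ≈ 33 mL/min → bracket 20–34 mL/min.
35% of 1200 mg = 420 mg

420 mg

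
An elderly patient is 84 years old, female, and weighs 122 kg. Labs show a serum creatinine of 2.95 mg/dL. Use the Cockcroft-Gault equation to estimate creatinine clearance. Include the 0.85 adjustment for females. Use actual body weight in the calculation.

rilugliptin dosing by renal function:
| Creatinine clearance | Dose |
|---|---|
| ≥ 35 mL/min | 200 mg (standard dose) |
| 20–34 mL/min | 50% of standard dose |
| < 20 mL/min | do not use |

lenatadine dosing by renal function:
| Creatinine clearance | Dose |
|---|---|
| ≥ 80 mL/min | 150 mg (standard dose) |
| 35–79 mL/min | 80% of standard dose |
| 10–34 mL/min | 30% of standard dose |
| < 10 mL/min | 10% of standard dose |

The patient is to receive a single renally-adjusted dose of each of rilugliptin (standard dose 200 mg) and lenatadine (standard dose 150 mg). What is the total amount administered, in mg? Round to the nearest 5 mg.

CrCl = (140 − 84) × 122 / (72 × 2.95) × 0.85 = 6832.0 / 212.40 × 0.85 ≈ 27.3 mL/min
CrCl ≈ 27 mL/min.
rilugliptin: 20–34 mL/min → 50% of 200 mg = 100 mg.
lenatadine: 10–34 mL/min → 30% of 150 mg = 45 mg.
Total = 100 + 45 = 145 mg.

145 mg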